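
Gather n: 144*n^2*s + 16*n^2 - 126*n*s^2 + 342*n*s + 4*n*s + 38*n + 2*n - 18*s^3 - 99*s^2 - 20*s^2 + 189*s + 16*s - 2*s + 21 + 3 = n^2*(144*s + 16) + n*(-126*s^2 + 346*s + 40) - 18*s^3 - 119*s^2 + 203*s + 24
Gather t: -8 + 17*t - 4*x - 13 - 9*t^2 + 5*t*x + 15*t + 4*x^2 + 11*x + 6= -9*t^2 + t*(5*x + 32) + 4*x^2 + 7*x - 15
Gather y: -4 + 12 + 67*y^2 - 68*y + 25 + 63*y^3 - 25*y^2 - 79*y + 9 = 63*y^3 + 42*y^2 - 147*y + 42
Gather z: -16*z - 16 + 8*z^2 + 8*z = 8*z^2 - 8*z - 16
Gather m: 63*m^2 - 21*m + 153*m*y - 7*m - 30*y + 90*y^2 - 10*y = 63*m^2 + m*(153*y - 28) + 90*y^2 - 40*y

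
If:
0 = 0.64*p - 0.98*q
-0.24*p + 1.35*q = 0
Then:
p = 0.00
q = 0.00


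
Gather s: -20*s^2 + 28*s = -20*s^2 + 28*s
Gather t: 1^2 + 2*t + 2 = 2*t + 3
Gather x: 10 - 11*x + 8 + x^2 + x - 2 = x^2 - 10*x + 16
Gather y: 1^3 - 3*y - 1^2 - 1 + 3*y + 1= 0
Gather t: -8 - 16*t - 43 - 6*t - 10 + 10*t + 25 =-12*t - 36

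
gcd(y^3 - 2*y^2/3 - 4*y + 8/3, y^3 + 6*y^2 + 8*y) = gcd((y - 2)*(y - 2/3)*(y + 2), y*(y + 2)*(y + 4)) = y + 2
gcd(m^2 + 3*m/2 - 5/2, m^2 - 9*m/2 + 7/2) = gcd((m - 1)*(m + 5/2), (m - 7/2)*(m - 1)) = m - 1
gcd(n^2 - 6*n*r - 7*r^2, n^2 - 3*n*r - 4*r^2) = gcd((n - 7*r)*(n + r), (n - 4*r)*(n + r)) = n + r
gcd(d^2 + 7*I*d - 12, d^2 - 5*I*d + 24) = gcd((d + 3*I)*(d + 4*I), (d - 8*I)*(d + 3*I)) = d + 3*I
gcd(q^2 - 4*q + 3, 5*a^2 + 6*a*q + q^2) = 1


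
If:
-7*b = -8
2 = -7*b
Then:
No Solution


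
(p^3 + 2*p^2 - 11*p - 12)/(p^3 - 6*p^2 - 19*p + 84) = (p + 1)/(p - 7)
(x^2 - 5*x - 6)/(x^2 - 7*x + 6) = (x + 1)/(x - 1)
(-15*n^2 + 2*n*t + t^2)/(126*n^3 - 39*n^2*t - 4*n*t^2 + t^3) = (5*n + t)/(-42*n^2 - n*t + t^2)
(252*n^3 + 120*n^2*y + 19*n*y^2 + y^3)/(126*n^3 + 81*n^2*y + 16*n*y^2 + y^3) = (6*n + y)/(3*n + y)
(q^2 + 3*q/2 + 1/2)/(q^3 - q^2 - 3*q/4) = 2*(q + 1)/(q*(2*q - 3))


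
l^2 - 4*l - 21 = (l - 7)*(l + 3)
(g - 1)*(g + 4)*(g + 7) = g^3 + 10*g^2 + 17*g - 28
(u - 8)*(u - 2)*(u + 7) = u^3 - 3*u^2 - 54*u + 112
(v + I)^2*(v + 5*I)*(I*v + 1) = I*v^4 - 6*v^3 - 4*I*v^2 - 6*v - 5*I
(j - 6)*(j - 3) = j^2 - 9*j + 18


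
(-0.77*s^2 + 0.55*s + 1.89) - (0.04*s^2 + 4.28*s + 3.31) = -0.81*s^2 - 3.73*s - 1.42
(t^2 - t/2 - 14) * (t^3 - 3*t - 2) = t^5 - t^4/2 - 17*t^3 - t^2/2 + 43*t + 28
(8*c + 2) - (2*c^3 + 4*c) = -2*c^3 + 4*c + 2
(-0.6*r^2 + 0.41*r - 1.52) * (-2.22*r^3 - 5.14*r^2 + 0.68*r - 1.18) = 1.332*r^5 + 2.1738*r^4 + 0.859000000000001*r^3 + 8.7996*r^2 - 1.5174*r + 1.7936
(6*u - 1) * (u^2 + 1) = 6*u^3 - u^2 + 6*u - 1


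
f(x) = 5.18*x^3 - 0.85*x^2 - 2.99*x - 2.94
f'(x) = 15.54*x^2 - 1.7*x - 2.99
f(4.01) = 305.41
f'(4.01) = 240.08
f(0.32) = -3.81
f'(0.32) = -1.94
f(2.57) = 71.69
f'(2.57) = 95.28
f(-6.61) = -1516.32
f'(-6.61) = 687.22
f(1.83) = 20.49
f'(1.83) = 45.94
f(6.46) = 1338.73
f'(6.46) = 634.54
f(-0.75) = -3.36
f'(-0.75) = 7.03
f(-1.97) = -39.95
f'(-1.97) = 60.67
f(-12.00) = -9040.50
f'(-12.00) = 2255.17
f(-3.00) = -141.48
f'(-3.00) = 141.97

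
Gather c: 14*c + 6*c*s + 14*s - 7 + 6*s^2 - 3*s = c*(6*s + 14) + 6*s^2 + 11*s - 7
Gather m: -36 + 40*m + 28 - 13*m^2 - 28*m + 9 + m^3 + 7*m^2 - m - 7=m^3 - 6*m^2 + 11*m - 6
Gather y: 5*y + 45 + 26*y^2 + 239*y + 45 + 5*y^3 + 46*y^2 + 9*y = 5*y^3 + 72*y^2 + 253*y + 90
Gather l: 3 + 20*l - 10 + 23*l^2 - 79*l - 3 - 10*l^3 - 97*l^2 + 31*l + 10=-10*l^3 - 74*l^2 - 28*l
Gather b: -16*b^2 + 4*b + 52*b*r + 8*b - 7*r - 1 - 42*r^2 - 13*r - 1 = -16*b^2 + b*(52*r + 12) - 42*r^2 - 20*r - 2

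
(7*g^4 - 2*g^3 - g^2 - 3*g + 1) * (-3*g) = -21*g^5 + 6*g^4 + 3*g^3 + 9*g^2 - 3*g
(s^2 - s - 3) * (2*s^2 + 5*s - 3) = 2*s^4 + 3*s^3 - 14*s^2 - 12*s + 9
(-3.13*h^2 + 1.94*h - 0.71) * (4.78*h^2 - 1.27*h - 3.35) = -14.9614*h^4 + 13.2483*h^3 + 4.6279*h^2 - 5.5973*h + 2.3785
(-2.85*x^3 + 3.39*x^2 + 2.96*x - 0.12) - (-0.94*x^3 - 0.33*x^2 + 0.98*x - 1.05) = -1.91*x^3 + 3.72*x^2 + 1.98*x + 0.93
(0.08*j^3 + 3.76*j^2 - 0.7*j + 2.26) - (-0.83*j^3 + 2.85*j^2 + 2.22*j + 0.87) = 0.91*j^3 + 0.91*j^2 - 2.92*j + 1.39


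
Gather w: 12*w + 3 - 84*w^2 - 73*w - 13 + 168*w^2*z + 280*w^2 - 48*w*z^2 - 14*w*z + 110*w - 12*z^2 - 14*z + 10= w^2*(168*z + 196) + w*(-48*z^2 - 14*z + 49) - 12*z^2 - 14*z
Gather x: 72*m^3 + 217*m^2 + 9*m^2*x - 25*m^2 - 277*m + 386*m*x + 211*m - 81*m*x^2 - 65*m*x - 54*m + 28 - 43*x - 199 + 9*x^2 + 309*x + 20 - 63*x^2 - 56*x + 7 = 72*m^3 + 192*m^2 - 120*m + x^2*(-81*m - 54) + x*(9*m^2 + 321*m + 210) - 144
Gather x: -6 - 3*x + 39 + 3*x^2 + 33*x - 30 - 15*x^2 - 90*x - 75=-12*x^2 - 60*x - 72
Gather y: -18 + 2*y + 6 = 2*y - 12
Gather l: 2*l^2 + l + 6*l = 2*l^2 + 7*l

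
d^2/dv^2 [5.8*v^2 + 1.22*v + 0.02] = 11.6000000000000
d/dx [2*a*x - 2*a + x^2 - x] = 2*a + 2*x - 1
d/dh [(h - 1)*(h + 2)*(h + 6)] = 3*h^2 + 14*h + 4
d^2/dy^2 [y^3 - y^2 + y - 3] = 6*y - 2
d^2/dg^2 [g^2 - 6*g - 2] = 2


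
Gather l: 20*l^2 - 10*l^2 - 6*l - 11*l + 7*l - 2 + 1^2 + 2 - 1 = 10*l^2 - 10*l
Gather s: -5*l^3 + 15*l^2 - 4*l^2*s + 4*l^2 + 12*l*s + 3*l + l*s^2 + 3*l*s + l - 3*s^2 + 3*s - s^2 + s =-5*l^3 + 19*l^2 + 4*l + s^2*(l - 4) + s*(-4*l^2 + 15*l + 4)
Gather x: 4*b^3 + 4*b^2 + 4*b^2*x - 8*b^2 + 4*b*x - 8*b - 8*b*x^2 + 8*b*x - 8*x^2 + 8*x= 4*b^3 - 4*b^2 - 8*b + x^2*(-8*b - 8) + x*(4*b^2 + 12*b + 8)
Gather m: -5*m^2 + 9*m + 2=-5*m^2 + 9*m + 2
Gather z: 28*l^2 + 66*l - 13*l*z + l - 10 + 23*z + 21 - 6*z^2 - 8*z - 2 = 28*l^2 + 67*l - 6*z^2 + z*(15 - 13*l) + 9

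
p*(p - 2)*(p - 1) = p^3 - 3*p^2 + 2*p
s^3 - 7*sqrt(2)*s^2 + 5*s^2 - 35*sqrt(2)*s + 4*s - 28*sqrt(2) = (s + 1)*(s + 4)*(s - 7*sqrt(2))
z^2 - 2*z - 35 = (z - 7)*(z + 5)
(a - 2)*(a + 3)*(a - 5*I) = a^3 + a^2 - 5*I*a^2 - 6*a - 5*I*a + 30*I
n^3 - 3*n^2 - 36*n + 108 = (n - 6)*(n - 3)*(n + 6)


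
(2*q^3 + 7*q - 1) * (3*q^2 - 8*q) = 6*q^5 - 16*q^4 + 21*q^3 - 59*q^2 + 8*q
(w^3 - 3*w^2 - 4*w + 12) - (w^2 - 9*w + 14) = w^3 - 4*w^2 + 5*w - 2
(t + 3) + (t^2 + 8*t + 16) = t^2 + 9*t + 19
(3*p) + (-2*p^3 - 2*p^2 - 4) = -2*p^3 - 2*p^2 + 3*p - 4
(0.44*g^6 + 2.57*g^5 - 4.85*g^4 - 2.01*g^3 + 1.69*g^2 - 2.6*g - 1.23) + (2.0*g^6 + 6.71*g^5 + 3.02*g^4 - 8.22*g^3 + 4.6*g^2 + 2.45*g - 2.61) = 2.44*g^6 + 9.28*g^5 - 1.83*g^4 - 10.23*g^3 + 6.29*g^2 - 0.15*g - 3.84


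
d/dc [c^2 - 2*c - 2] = 2*c - 2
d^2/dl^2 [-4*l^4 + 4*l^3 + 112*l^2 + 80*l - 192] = -48*l^2 + 24*l + 224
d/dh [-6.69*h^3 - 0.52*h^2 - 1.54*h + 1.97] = -20.07*h^2 - 1.04*h - 1.54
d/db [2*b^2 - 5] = 4*b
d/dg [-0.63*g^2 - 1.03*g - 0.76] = -1.26*g - 1.03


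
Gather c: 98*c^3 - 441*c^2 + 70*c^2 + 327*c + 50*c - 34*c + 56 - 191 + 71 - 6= 98*c^3 - 371*c^2 + 343*c - 70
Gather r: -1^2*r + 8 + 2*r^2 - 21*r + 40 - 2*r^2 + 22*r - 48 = 0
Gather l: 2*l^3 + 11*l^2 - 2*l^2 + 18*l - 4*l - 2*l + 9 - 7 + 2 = 2*l^3 + 9*l^2 + 12*l + 4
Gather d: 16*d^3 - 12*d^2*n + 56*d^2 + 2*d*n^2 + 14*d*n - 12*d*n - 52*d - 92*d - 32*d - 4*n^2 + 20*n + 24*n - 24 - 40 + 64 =16*d^3 + d^2*(56 - 12*n) + d*(2*n^2 + 2*n - 176) - 4*n^2 + 44*n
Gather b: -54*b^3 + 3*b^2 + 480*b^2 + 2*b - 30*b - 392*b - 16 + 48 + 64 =-54*b^3 + 483*b^2 - 420*b + 96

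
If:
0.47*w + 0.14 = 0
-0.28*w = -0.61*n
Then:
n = -0.14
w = -0.30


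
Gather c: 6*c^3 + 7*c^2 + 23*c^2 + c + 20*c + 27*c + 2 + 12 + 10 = 6*c^3 + 30*c^2 + 48*c + 24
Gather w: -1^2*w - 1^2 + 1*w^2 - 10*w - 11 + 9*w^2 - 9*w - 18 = 10*w^2 - 20*w - 30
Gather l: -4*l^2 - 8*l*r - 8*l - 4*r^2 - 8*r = -4*l^2 + l*(-8*r - 8) - 4*r^2 - 8*r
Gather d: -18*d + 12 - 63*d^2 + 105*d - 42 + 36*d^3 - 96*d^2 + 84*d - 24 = 36*d^3 - 159*d^2 + 171*d - 54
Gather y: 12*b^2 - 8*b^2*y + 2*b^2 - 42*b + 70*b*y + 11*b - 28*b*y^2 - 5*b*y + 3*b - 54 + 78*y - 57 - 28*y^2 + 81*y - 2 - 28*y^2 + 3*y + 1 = 14*b^2 - 28*b + y^2*(-28*b - 56) + y*(-8*b^2 + 65*b + 162) - 112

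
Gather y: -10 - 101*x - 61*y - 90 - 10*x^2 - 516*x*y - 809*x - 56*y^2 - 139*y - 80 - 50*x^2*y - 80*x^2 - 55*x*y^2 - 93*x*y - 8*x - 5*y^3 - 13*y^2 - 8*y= -90*x^2 - 918*x - 5*y^3 + y^2*(-55*x - 69) + y*(-50*x^2 - 609*x - 208) - 180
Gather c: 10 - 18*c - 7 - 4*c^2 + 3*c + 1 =-4*c^2 - 15*c + 4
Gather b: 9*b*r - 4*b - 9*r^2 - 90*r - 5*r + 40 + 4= b*(9*r - 4) - 9*r^2 - 95*r + 44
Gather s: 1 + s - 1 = s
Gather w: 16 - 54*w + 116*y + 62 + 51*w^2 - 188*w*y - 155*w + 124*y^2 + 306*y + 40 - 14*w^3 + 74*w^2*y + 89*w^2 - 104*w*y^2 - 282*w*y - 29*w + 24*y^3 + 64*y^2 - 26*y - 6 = -14*w^3 + w^2*(74*y + 140) + w*(-104*y^2 - 470*y - 238) + 24*y^3 + 188*y^2 + 396*y + 112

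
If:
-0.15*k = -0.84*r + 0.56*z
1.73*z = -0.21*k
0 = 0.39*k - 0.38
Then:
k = 0.97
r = 0.10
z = -0.12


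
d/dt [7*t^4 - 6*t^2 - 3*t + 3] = 28*t^3 - 12*t - 3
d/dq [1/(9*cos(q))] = sin(q)/(9*cos(q)^2)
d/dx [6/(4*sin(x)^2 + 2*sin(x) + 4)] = -3*(4*sin(x) + 1)*cos(x)/(sin(x) - cos(2*x) + 3)^2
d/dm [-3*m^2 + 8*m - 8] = 8 - 6*m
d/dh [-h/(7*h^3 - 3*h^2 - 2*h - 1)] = (14*h^3 - 3*h^2 + 1)/(49*h^6 - 42*h^5 - 19*h^4 - 2*h^3 + 10*h^2 + 4*h + 1)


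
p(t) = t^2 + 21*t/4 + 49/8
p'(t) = 2*t + 21/4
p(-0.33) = 4.50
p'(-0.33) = 4.59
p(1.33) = 14.88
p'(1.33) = 7.91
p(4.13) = 44.86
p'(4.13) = 13.51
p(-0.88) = 2.28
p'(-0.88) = 3.49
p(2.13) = 21.84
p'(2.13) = 9.51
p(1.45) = 15.84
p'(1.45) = 8.15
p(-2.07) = -0.46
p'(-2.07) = 1.11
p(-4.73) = 3.67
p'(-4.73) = -4.21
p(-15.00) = 152.38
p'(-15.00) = -24.75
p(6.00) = 73.62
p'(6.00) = 17.25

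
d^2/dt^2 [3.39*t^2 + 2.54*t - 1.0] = 6.78000000000000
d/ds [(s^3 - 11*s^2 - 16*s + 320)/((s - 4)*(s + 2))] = (s^4 - 4*s^3 + 14*s^2 - 464*s + 768)/(s^4 - 4*s^3 - 12*s^2 + 32*s + 64)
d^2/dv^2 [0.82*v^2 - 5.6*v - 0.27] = 1.64000000000000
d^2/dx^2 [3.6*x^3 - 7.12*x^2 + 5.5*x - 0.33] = 21.6*x - 14.24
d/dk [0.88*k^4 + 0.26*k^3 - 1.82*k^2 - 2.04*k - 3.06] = 3.52*k^3 + 0.78*k^2 - 3.64*k - 2.04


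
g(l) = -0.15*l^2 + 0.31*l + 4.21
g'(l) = 0.31 - 0.3*l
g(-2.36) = 2.64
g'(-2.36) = 1.02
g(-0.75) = 3.89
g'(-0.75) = 0.54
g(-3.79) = 0.88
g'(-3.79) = 1.45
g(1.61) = 4.32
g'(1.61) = -0.17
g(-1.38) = 3.50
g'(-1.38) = 0.72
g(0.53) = 4.33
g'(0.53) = 0.15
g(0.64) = 4.35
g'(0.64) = 0.12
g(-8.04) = -7.98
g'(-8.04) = 2.72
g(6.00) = 0.67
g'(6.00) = -1.49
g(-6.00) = -3.05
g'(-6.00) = 2.11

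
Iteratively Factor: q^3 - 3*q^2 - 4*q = (q - 4)*(q^2 + q) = q*(q - 4)*(q + 1)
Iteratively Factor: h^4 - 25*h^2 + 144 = (h - 4)*(h^3 + 4*h^2 - 9*h - 36) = (h - 4)*(h + 4)*(h^2 - 9) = (h - 4)*(h - 3)*(h + 4)*(h + 3)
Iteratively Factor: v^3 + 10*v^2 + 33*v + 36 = (v + 4)*(v^2 + 6*v + 9) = (v + 3)*(v + 4)*(v + 3)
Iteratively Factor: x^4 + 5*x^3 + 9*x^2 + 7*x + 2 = (x + 1)*(x^3 + 4*x^2 + 5*x + 2) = (x + 1)*(x + 2)*(x^2 + 2*x + 1) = (x + 1)^2*(x + 2)*(x + 1)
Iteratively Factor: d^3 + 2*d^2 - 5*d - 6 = (d + 3)*(d^2 - d - 2) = (d - 2)*(d + 3)*(d + 1)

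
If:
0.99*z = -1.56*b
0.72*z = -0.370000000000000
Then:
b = 0.33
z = -0.51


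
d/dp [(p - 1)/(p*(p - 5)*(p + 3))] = (-2*p^3 + 5*p^2 - 4*p - 15)/(p^2*(p^4 - 4*p^3 - 26*p^2 + 60*p + 225))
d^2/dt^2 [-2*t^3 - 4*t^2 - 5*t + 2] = -12*t - 8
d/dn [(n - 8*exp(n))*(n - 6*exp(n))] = -14*n*exp(n) + 2*n + 96*exp(2*n) - 14*exp(n)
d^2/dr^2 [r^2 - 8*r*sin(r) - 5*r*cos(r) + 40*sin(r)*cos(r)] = 8*r*sin(r) + 5*r*cos(r) + 10*sin(r) - 80*sin(2*r) - 16*cos(r) + 2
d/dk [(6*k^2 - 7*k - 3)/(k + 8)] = (6*k^2 + 96*k - 53)/(k^2 + 16*k + 64)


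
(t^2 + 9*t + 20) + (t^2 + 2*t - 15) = 2*t^2 + 11*t + 5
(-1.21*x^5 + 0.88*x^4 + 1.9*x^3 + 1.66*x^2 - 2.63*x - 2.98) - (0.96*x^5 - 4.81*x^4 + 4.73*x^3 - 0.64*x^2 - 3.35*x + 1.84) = -2.17*x^5 + 5.69*x^4 - 2.83*x^3 + 2.3*x^2 + 0.72*x - 4.82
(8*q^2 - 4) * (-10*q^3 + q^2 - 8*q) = -80*q^5 + 8*q^4 - 24*q^3 - 4*q^2 + 32*q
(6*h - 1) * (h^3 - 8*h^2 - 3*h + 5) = 6*h^4 - 49*h^3 - 10*h^2 + 33*h - 5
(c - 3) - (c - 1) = -2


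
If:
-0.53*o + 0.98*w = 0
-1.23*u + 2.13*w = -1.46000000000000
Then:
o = 1.84905660377358*w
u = 1.73170731707317*w + 1.1869918699187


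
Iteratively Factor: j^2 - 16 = (j + 4)*(j - 4)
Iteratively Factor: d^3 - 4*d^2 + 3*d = (d - 1)*(d^2 - 3*d) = d*(d - 1)*(d - 3)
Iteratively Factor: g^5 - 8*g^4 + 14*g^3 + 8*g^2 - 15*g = (g - 5)*(g^4 - 3*g^3 - g^2 + 3*g) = (g - 5)*(g - 3)*(g^3 - g) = (g - 5)*(g - 3)*(g - 1)*(g^2 + g) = (g - 5)*(g - 3)*(g - 1)*(g + 1)*(g)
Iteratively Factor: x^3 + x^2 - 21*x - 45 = (x - 5)*(x^2 + 6*x + 9) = (x - 5)*(x + 3)*(x + 3)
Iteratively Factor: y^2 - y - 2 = (y + 1)*(y - 2)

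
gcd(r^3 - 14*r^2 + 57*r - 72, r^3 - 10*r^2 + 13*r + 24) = r^2 - 11*r + 24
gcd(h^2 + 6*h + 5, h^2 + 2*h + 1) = h + 1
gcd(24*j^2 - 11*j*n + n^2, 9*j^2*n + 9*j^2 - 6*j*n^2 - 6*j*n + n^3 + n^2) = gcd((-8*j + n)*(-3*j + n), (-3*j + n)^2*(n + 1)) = 3*j - n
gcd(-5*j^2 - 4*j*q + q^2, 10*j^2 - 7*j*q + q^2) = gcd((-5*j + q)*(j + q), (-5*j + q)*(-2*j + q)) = -5*j + q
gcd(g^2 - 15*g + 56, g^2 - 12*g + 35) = g - 7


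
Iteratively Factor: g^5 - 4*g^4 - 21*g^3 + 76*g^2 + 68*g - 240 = (g - 5)*(g^4 + g^3 - 16*g^2 - 4*g + 48) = (g - 5)*(g - 2)*(g^3 + 3*g^2 - 10*g - 24) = (g - 5)*(g - 2)*(g + 2)*(g^2 + g - 12) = (g - 5)*(g - 3)*(g - 2)*(g + 2)*(g + 4)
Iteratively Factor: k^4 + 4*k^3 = (k)*(k^3 + 4*k^2) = k^2*(k^2 + 4*k) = k^2*(k + 4)*(k)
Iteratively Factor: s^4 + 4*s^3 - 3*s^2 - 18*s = (s + 3)*(s^3 + s^2 - 6*s) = (s + 3)^2*(s^2 - 2*s) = s*(s + 3)^2*(s - 2)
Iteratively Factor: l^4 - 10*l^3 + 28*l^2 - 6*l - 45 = (l - 5)*(l^3 - 5*l^2 + 3*l + 9) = (l - 5)*(l - 3)*(l^2 - 2*l - 3) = (l - 5)*(l - 3)^2*(l + 1)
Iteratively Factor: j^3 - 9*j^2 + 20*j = (j)*(j^2 - 9*j + 20) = j*(j - 4)*(j - 5)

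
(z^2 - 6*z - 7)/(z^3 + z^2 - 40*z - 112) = (z + 1)/(z^2 + 8*z + 16)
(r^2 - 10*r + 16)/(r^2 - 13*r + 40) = (r - 2)/(r - 5)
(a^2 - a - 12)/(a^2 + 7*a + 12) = (a - 4)/(a + 4)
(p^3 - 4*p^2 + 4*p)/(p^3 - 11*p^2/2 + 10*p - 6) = 2*p/(2*p - 3)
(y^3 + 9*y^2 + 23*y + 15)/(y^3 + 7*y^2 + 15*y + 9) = (y + 5)/(y + 3)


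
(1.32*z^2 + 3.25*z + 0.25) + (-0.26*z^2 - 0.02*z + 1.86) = 1.06*z^2 + 3.23*z + 2.11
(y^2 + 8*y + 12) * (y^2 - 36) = y^4 + 8*y^3 - 24*y^2 - 288*y - 432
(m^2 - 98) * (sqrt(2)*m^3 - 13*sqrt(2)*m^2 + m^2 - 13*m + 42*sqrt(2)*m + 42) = sqrt(2)*m^5 - 13*sqrt(2)*m^4 + m^4 - 56*sqrt(2)*m^3 - 13*m^3 - 56*m^2 + 1274*sqrt(2)*m^2 - 4116*sqrt(2)*m + 1274*m - 4116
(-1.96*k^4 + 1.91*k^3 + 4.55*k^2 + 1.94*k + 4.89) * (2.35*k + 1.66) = -4.606*k^5 + 1.2349*k^4 + 13.8631*k^3 + 12.112*k^2 + 14.7119*k + 8.1174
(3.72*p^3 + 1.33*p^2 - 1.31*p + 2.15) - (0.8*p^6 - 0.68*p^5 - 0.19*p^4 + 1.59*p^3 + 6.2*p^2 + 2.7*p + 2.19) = -0.8*p^6 + 0.68*p^5 + 0.19*p^4 + 2.13*p^3 - 4.87*p^2 - 4.01*p - 0.04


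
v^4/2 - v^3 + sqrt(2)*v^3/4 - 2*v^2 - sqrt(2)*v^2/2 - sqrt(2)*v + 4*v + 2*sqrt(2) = (v - 2)^2*(sqrt(2)*v/2 + 1/2)*(sqrt(2)*v/2 + sqrt(2))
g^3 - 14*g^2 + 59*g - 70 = (g - 7)*(g - 5)*(g - 2)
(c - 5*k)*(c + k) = c^2 - 4*c*k - 5*k^2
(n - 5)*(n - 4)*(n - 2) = n^3 - 11*n^2 + 38*n - 40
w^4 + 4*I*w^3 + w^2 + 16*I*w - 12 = (w - 2*I)*(w + I)*(w + 2*I)*(w + 3*I)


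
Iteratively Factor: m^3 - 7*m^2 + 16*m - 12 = (m - 3)*(m^2 - 4*m + 4) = (m - 3)*(m - 2)*(m - 2)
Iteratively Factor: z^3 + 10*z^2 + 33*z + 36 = (z + 4)*(z^2 + 6*z + 9) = (z + 3)*(z + 4)*(z + 3)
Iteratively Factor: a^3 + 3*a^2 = (a + 3)*(a^2) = a*(a + 3)*(a)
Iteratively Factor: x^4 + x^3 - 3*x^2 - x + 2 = (x - 1)*(x^3 + 2*x^2 - x - 2) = (x - 1)*(x + 2)*(x^2 - 1) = (x - 1)^2*(x + 2)*(x + 1)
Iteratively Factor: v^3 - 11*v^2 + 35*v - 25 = (v - 5)*(v^2 - 6*v + 5) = (v - 5)^2*(v - 1)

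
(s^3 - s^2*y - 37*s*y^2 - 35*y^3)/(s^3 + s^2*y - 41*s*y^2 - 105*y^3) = (s + y)/(s + 3*y)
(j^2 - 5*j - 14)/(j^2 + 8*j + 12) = (j - 7)/(j + 6)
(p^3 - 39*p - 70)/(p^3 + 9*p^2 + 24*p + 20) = (p - 7)/(p + 2)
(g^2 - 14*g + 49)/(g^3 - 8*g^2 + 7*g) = (g - 7)/(g*(g - 1))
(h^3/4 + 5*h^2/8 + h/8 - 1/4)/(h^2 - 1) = (2*h^2 + 3*h - 2)/(8*(h - 1))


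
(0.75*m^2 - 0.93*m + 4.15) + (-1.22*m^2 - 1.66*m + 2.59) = -0.47*m^2 - 2.59*m + 6.74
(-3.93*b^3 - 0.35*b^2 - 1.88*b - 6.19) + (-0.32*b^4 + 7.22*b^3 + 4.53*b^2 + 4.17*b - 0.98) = -0.32*b^4 + 3.29*b^3 + 4.18*b^2 + 2.29*b - 7.17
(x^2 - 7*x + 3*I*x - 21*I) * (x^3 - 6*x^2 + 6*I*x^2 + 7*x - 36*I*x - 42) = x^5 - 13*x^4 + 9*I*x^4 + 31*x^3 - 117*I*x^3 + 143*x^2 + 399*I*x^2 - 462*x - 273*I*x + 882*I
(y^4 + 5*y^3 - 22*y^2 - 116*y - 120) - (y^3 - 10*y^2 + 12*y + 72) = y^4 + 4*y^3 - 12*y^2 - 128*y - 192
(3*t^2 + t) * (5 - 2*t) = -6*t^3 + 13*t^2 + 5*t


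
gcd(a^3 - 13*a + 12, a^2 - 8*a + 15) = a - 3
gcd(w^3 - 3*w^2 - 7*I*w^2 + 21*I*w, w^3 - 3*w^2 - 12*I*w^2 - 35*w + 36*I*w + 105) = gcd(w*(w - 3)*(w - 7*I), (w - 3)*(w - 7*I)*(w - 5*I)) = w^2 + w*(-3 - 7*I) + 21*I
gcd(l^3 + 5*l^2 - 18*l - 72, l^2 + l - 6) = l + 3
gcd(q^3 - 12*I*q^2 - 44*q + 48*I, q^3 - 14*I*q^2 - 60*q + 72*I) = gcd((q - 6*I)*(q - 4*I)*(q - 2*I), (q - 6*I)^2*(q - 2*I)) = q^2 - 8*I*q - 12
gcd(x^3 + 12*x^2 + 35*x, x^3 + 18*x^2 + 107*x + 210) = x^2 + 12*x + 35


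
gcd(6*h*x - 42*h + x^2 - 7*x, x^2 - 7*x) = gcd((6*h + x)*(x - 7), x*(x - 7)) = x - 7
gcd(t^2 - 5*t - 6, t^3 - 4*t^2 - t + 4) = t + 1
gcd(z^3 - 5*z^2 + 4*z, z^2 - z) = z^2 - z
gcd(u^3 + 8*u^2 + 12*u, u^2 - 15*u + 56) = 1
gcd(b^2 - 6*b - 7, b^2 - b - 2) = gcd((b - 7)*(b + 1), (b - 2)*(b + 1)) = b + 1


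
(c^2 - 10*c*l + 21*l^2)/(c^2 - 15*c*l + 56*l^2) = (c - 3*l)/(c - 8*l)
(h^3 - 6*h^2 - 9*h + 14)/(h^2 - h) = h - 5 - 14/h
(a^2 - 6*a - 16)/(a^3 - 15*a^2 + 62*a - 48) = (a + 2)/(a^2 - 7*a + 6)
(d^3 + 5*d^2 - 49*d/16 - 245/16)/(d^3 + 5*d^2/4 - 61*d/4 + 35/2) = (d + 7/4)/(d - 2)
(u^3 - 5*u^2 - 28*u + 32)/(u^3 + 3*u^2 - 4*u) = (u - 8)/u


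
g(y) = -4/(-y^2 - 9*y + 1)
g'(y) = -4*(2*y + 9)/(-y^2 - 9*y + 1)^2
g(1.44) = 0.29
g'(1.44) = -0.24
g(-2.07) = -0.26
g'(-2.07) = -0.08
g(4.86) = 0.06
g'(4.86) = -0.02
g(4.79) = 0.06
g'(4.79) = -0.02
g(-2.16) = -0.25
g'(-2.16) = -0.08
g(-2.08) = -0.26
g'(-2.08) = -0.08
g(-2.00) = -0.27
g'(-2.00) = -0.09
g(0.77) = 0.61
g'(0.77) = -0.99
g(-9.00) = -4.00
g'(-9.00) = 36.00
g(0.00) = -4.00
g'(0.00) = -36.00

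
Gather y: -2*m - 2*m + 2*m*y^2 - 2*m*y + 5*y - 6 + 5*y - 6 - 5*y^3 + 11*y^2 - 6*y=-4*m - 5*y^3 + y^2*(2*m + 11) + y*(4 - 2*m) - 12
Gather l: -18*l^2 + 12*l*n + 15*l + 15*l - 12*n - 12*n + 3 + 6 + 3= -18*l^2 + l*(12*n + 30) - 24*n + 12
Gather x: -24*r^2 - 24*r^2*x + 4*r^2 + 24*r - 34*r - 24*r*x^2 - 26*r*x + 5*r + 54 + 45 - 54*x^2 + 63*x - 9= -20*r^2 - 5*r + x^2*(-24*r - 54) + x*(-24*r^2 - 26*r + 63) + 90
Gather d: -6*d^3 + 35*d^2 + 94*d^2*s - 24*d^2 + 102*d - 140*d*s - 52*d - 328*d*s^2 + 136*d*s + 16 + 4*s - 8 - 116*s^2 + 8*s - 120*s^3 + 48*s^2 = -6*d^3 + d^2*(94*s + 11) + d*(-328*s^2 - 4*s + 50) - 120*s^3 - 68*s^2 + 12*s + 8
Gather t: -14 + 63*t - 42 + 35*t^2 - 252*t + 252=35*t^2 - 189*t + 196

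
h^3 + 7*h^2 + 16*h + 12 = (h + 2)^2*(h + 3)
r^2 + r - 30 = (r - 5)*(r + 6)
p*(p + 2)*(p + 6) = p^3 + 8*p^2 + 12*p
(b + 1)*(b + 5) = b^2 + 6*b + 5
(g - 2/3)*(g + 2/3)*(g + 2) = g^3 + 2*g^2 - 4*g/9 - 8/9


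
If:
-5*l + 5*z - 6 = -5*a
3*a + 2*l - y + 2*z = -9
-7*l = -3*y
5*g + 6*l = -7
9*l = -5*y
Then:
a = -57/5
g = -7/5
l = 0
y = 0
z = 63/5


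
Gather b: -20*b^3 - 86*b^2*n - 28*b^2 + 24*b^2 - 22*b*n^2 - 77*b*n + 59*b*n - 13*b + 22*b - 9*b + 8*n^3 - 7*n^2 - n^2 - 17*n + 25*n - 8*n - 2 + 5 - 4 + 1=-20*b^3 + b^2*(-86*n - 4) + b*(-22*n^2 - 18*n) + 8*n^3 - 8*n^2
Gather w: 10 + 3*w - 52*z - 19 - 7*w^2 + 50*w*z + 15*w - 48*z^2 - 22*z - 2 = -7*w^2 + w*(50*z + 18) - 48*z^2 - 74*z - 11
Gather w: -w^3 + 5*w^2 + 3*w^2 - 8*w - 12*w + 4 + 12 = -w^3 + 8*w^2 - 20*w + 16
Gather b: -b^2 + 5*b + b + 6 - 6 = -b^2 + 6*b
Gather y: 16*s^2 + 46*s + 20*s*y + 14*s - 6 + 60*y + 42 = 16*s^2 + 60*s + y*(20*s + 60) + 36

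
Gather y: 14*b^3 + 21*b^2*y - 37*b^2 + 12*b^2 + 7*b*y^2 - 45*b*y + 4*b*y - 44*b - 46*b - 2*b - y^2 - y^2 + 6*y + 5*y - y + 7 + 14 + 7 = 14*b^3 - 25*b^2 - 92*b + y^2*(7*b - 2) + y*(21*b^2 - 41*b + 10) + 28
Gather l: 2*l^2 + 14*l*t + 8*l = 2*l^2 + l*(14*t + 8)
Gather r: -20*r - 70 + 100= 30 - 20*r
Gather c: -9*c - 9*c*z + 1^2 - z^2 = c*(-9*z - 9) - z^2 + 1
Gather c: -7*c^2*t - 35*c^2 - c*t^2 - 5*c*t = c^2*(-7*t - 35) + c*(-t^2 - 5*t)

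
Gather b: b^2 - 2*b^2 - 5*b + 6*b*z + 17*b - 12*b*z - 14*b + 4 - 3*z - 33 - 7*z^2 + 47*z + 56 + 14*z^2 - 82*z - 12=-b^2 + b*(-6*z - 2) + 7*z^2 - 38*z + 15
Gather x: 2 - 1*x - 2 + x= 0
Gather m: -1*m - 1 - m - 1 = -2*m - 2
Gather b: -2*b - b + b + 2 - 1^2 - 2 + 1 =-2*b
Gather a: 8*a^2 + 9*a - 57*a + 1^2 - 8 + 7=8*a^2 - 48*a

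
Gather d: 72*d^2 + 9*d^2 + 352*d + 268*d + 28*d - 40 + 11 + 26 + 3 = 81*d^2 + 648*d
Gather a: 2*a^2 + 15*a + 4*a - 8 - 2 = 2*a^2 + 19*a - 10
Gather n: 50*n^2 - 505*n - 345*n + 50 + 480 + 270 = 50*n^2 - 850*n + 800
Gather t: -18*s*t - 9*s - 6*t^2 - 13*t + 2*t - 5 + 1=-9*s - 6*t^2 + t*(-18*s - 11) - 4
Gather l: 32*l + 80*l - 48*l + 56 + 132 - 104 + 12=64*l + 96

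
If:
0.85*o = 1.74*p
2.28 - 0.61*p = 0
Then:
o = 7.65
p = 3.74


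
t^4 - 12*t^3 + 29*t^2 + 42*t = t*(t - 7)*(t - 6)*(t + 1)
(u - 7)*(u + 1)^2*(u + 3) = u^4 - 2*u^3 - 28*u^2 - 46*u - 21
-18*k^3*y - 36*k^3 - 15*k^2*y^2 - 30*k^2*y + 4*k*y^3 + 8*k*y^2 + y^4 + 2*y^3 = (-3*k + y)*(k + y)*(6*k + y)*(y + 2)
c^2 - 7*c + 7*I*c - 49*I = (c - 7)*(c + 7*I)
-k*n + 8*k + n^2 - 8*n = (-k + n)*(n - 8)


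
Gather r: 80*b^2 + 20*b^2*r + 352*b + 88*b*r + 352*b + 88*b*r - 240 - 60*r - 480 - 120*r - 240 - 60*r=80*b^2 + 704*b + r*(20*b^2 + 176*b - 240) - 960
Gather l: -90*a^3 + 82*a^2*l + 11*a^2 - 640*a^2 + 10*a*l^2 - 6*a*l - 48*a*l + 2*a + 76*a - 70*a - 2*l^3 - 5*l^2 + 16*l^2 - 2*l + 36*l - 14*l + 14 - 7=-90*a^3 - 629*a^2 + 8*a - 2*l^3 + l^2*(10*a + 11) + l*(82*a^2 - 54*a + 20) + 7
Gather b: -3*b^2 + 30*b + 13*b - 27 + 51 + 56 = -3*b^2 + 43*b + 80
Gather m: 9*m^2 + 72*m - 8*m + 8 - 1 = 9*m^2 + 64*m + 7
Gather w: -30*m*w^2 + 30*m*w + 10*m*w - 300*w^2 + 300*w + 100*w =w^2*(-30*m - 300) + w*(40*m + 400)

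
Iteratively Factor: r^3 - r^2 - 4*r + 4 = (r + 2)*(r^2 - 3*r + 2) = (r - 2)*(r + 2)*(r - 1)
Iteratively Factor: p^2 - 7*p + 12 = (p - 4)*(p - 3)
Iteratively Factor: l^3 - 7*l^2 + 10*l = (l - 2)*(l^2 - 5*l) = (l - 5)*(l - 2)*(l)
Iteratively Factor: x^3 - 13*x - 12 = (x + 1)*(x^2 - x - 12) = (x - 4)*(x + 1)*(x + 3)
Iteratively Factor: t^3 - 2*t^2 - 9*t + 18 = (t - 2)*(t^2 - 9) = (t - 3)*(t - 2)*(t + 3)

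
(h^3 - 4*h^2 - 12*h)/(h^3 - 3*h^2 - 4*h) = (-h^2 + 4*h + 12)/(-h^2 + 3*h + 4)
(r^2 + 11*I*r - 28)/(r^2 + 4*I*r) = (r + 7*I)/r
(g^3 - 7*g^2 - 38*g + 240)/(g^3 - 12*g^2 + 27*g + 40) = (g + 6)/(g + 1)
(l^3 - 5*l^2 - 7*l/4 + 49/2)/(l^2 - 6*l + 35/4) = (2*l^2 - 3*l - 14)/(2*l - 5)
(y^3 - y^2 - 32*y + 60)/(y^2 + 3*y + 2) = (y^3 - y^2 - 32*y + 60)/(y^2 + 3*y + 2)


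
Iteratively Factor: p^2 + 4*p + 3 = (p + 3)*(p + 1)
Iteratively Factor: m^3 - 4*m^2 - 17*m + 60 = (m - 5)*(m^2 + m - 12) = (m - 5)*(m + 4)*(m - 3)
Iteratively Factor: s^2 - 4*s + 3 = (s - 1)*(s - 3)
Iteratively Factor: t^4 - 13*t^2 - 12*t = (t + 1)*(t^3 - t^2 - 12*t) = (t + 1)*(t + 3)*(t^2 - 4*t) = (t - 4)*(t + 1)*(t + 3)*(t)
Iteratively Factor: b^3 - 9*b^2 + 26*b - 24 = (b - 3)*(b^2 - 6*b + 8) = (b - 3)*(b - 2)*(b - 4)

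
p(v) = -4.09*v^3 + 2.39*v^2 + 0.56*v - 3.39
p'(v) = -12.27*v^2 + 4.78*v + 0.56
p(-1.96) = 35.49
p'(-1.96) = -55.95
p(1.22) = -6.58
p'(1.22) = -11.87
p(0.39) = -3.05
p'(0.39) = 0.56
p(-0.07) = -3.42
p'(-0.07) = 0.17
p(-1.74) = 24.42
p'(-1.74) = -44.91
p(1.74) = -16.73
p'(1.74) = -28.27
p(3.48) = -144.87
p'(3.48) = -131.40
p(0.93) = -4.09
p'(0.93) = -5.61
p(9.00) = -2786.37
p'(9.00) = -950.29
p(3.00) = -90.63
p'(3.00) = -95.53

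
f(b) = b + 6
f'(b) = 1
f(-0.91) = 5.09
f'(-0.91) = 1.00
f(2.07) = 8.07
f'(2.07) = 1.00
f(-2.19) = 3.81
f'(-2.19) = 1.00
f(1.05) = 7.05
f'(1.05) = 1.00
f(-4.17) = 1.83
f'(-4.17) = 1.00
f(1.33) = 7.33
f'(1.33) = 1.00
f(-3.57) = 2.43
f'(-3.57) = 1.00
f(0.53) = 6.53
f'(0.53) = 1.00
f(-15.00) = -9.00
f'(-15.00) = 1.00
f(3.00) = 9.00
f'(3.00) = 1.00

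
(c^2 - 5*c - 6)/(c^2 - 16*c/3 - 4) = 3*(c + 1)/(3*c + 2)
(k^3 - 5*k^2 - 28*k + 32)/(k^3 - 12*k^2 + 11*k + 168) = (k^2 + 3*k - 4)/(k^2 - 4*k - 21)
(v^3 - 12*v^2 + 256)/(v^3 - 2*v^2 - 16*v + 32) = (v^2 - 16*v + 64)/(v^2 - 6*v + 8)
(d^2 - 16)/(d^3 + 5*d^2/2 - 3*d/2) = 2*(d^2 - 16)/(d*(2*d^2 + 5*d - 3))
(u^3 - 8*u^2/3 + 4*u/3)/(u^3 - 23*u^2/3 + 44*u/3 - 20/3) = u/(u - 5)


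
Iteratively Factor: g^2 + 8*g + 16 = (g + 4)*(g + 4)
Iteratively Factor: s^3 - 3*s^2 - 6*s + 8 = (s - 4)*(s^2 + s - 2) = (s - 4)*(s + 2)*(s - 1)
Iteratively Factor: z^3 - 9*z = (z)*(z^2 - 9) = z*(z - 3)*(z + 3)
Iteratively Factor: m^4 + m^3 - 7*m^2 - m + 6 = (m - 1)*(m^3 + 2*m^2 - 5*m - 6) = (m - 1)*(m + 3)*(m^2 - m - 2) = (m - 1)*(m + 1)*(m + 3)*(m - 2)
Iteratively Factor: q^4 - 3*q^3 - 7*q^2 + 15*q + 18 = (q + 1)*(q^3 - 4*q^2 - 3*q + 18) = (q - 3)*(q + 1)*(q^2 - q - 6) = (q - 3)^2*(q + 1)*(q + 2)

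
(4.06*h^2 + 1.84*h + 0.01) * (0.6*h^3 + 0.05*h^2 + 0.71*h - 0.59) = 2.436*h^5 + 1.307*h^4 + 2.9806*h^3 - 1.0885*h^2 - 1.0785*h - 0.0059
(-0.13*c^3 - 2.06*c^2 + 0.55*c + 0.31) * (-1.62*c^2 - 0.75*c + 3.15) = 0.2106*c^5 + 3.4347*c^4 + 0.2445*c^3 - 7.4037*c^2 + 1.5*c + 0.9765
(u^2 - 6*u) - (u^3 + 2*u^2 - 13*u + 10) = -u^3 - u^2 + 7*u - 10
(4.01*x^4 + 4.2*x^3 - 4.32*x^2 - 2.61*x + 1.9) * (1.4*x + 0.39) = 5.614*x^5 + 7.4439*x^4 - 4.41*x^3 - 5.3388*x^2 + 1.6421*x + 0.741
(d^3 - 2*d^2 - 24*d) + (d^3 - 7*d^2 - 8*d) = 2*d^3 - 9*d^2 - 32*d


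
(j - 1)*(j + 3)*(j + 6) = j^3 + 8*j^2 + 9*j - 18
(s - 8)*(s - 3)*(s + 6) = s^3 - 5*s^2 - 42*s + 144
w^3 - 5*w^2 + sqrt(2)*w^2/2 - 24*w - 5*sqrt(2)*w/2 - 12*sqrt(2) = (w - 8)*(w + 3)*(w + sqrt(2)/2)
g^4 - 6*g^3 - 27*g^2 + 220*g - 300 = (g - 5)^2*(g - 2)*(g + 6)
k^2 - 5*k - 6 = (k - 6)*(k + 1)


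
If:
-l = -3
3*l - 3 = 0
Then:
No Solution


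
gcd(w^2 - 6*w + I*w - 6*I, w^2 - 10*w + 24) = w - 6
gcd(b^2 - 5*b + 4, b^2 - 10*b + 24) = b - 4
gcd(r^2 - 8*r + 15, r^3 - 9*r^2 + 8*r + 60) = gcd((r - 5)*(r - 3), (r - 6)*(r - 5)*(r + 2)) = r - 5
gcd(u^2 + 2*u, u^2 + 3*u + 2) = u + 2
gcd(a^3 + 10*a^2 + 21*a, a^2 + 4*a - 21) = a + 7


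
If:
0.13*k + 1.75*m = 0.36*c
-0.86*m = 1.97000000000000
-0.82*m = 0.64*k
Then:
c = -10.08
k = 2.93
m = -2.29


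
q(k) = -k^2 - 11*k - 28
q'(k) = -2*k - 11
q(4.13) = -90.49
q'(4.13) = -19.26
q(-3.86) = -0.44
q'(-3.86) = -3.28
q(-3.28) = -2.68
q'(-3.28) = -4.44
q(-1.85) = -11.07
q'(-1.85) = -7.30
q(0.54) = -34.23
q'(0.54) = -12.08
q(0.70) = -36.19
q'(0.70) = -12.40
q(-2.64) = -5.93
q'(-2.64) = -5.72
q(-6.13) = 1.85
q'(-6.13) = 1.26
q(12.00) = -304.00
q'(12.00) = -35.00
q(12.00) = -304.00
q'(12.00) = -35.00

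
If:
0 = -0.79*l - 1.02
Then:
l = -1.29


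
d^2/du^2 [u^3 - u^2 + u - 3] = 6*u - 2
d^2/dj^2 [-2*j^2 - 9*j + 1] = -4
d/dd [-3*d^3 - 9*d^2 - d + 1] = -9*d^2 - 18*d - 1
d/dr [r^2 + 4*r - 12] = 2*r + 4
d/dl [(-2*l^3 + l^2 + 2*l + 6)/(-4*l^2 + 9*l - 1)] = (8*l^4 - 36*l^3 + 23*l^2 + 46*l - 56)/(16*l^4 - 72*l^3 + 89*l^2 - 18*l + 1)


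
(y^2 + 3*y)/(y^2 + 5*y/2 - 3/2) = 2*y/(2*y - 1)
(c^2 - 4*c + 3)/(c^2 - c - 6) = (c - 1)/(c + 2)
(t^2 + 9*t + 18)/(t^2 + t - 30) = (t + 3)/(t - 5)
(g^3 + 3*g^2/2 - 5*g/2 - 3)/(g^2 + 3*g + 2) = g - 3/2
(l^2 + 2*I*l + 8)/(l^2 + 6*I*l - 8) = (l - 2*I)/(l + 2*I)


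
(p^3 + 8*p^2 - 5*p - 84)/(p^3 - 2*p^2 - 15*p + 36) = (p + 7)/(p - 3)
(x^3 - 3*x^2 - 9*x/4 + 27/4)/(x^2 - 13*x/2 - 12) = (2*x^2 - 9*x + 9)/(2*(x - 8))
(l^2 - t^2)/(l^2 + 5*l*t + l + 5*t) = (l^2 - t^2)/(l^2 + 5*l*t + l + 5*t)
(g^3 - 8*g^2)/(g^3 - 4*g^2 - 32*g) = g/(g + 4)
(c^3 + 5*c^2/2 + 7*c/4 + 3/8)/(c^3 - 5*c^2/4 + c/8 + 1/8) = (8*c^3 + 20*c^2 + 14*c + 3)/(8*c^3 - 10*c^2 + c + 1)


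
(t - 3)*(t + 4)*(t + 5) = t^3 + 6*t^2 - 7*t - 60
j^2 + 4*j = j*(j + 4)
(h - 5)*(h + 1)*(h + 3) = h^3 - h^2 - 17*h - 15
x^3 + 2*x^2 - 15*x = x*(x - 3)*(x + 5)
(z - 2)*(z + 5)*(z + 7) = z^3 + 10*z^2 + 11*z - 70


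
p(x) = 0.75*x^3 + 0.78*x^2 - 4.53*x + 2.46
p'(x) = 2.25*x^2 + 1.56*x - 4.53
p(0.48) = 0.55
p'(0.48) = -3.26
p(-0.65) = 5.53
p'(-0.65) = -4.59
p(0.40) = 0.82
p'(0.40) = -3.55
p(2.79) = 12.18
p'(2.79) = 17.34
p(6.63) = 225.29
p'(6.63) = 104.72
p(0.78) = -0.24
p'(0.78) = -1.94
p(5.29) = 111.35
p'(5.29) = 66.69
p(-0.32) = 3.96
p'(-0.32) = -4.80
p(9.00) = 571.62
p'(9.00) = 191.76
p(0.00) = 2.46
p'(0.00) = -4.53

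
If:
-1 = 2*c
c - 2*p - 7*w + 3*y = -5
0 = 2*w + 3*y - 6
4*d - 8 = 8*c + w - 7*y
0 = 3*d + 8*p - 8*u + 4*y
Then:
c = -1/2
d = 7/4 - 17*y/8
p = 27*y/4 - 33/4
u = 413*y/64 - 243/32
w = 3 - 3*y/2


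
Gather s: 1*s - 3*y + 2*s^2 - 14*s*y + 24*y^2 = 2*s^2 + s*(1 - 14*y) + 24*y^2 - 3*y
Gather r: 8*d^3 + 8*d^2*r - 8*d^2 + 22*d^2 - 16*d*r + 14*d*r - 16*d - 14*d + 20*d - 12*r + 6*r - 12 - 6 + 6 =8*d^3 + 14*d^2 - 10*d + r*(8*d^2 - 2*d - 6) - 12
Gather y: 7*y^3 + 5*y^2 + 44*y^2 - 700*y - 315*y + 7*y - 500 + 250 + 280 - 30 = 7*y^3 + 49*y^2 - 1008*y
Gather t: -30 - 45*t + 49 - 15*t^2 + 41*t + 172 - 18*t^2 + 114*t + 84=-33*t^2 + 110*t + 275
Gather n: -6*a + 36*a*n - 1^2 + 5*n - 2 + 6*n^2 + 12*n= -6*a + 6*n^2 + n*(36*a + 17) - 3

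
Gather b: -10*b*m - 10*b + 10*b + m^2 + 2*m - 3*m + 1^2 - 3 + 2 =-10*b*m + m^2 - m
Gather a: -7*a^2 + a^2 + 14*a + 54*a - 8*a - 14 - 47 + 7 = -6*a^2 + 60*a - 54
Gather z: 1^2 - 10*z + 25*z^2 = 25*z^2 - 10*z + 1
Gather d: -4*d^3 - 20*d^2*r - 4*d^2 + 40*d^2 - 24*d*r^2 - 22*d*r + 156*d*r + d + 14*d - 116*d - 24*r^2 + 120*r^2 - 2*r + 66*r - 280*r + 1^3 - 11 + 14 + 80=-4*d^3 + d^2*(36 - 20*r) + d*(-24*r^2 + 134*r - 101) + 96*r^2 - 216*r + 84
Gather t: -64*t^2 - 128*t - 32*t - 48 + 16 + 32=-64*t^2 - 160*t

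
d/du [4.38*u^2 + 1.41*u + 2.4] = 8.76*u + 1.41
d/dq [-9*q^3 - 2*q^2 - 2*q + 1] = -27*q^2 - 4*q - 2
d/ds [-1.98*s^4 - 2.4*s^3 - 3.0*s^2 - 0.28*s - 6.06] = -7.92*s^3 - 7.2*s^2 - 6.0*s - 0.28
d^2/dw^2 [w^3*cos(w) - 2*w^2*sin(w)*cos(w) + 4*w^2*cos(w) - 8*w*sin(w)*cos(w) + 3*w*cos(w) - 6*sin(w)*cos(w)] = -w^3*cos(w) - 6*w^2*sin(w) + 4*w^2*sin(2*w) - 4*w^2*cos(w) - 16*w*sin(w) + 16*w*sin(2*w) + 3*w*cos(w) - 8*w*cos(2*w) - 6*sin(w) + 10*sin(2*w) + 8*cos(w) - 16*cos(2*w)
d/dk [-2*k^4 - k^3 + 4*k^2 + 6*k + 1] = -8*k^3 - 3*k^2 + 8*k + 6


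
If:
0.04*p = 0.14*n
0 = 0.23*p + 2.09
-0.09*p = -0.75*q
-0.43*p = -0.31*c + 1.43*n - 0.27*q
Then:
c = -23.63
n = -2.60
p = -9.09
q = -1.09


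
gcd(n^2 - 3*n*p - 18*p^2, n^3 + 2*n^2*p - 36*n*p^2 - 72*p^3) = -n + 6*p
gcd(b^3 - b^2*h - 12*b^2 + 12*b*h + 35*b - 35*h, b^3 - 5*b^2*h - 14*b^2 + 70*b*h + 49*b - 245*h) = b - 7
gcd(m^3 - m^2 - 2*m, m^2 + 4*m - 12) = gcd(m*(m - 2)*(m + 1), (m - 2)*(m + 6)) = m - 2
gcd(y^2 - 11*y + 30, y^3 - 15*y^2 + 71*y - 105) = y - 5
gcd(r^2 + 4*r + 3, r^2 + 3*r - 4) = 1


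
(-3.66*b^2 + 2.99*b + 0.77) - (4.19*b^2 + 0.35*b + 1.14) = -7.85*b^2 + 2.64*b - 0.37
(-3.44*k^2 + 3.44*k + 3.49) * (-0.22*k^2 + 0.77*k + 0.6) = 0.7568*k^4 - 3.4056*k^3 - 0.183*k^2 + 4.7513*k + 2.094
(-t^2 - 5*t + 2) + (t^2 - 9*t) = 2 - 14*t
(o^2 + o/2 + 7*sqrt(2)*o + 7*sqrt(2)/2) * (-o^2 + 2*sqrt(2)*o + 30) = -o^4 - 5*sqrt(2)*o^3 - o^3/2 - 5*sqrt(2)*o^2/2 + 58*o^2 + 29*o + 210*sqrt(2)*o + 105*sqrt(2)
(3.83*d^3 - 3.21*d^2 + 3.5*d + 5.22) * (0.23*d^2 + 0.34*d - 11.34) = 0.8809*d^5 + 0.5639*d^4 - 43.7186*d^3 + 38.792*d^2 - 37.9152*d - 59.1948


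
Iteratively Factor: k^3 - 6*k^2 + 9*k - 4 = (k - 4)*(k^2 - 2*k + 1) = (k - 4)*(k - 1)*(k - 1)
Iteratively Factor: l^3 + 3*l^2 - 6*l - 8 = (l + 1)*(l^2 + 2*l - 8) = (l + 1)*(l + 4)*(l - 2)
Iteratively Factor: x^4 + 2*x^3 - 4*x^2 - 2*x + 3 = (x + 1)*(x^3 + x^2 - 5*x + 3) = (x - 1)*(x + 1)*(x^2 + 2*x - 3) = (x - 1)*(x + 1)*(x + 3)*(x - 1)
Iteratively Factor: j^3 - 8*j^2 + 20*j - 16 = (j - 2)*(j^2 - 6*j + 8) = (j - 4)*(j - 2)*(j - 2)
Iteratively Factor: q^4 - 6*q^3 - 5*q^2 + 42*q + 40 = (q + 2)*(q^3 - 8*q^2 + 11*q + 20) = (q - 4)*(q + 2)*(q^2 - 4*q - 5) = (q - 4)*(q + 1)*(q + 2)*(q - 5)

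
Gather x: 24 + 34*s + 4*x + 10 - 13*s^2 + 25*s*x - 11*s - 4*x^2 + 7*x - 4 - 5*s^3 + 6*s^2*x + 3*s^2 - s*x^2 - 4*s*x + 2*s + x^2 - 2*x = -5*s^3 - 10*s^2 + 25*s + x^2*(-s - 3) + x*(6*s^2 + 21*s + 9) + 30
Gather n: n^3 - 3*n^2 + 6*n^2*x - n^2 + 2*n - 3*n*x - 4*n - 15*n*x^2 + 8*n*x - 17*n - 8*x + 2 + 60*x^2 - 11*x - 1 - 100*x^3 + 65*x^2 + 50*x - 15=n^3 + n^2*(6*x - 4) + n*(-15*x^2 + 5*x - 19) - 100*x^3 + 125*x^2 + 31*x - 14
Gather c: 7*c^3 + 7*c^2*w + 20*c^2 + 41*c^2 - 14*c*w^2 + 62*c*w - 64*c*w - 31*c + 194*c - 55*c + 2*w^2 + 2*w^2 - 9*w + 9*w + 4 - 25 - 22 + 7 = 7*c^3 + c^2*(7*w + 61) + c*(-14*w^2 - 2*w + 108) + 4*w^2 - 36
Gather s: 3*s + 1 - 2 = 3*s - 1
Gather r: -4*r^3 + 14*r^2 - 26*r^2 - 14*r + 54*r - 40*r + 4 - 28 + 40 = -4*r^3 - 12*r^2 + 16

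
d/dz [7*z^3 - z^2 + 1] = z*(21*z - 2)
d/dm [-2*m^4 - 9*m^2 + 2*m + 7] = -8*m^3 - 18*m + 2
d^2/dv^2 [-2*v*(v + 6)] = -4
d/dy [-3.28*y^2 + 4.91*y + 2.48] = 4.91 - 6.56*y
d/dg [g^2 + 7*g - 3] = 2*g + 7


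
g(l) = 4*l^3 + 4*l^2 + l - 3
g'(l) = 12*l^2 + 8*l + 1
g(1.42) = 17.94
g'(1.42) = 36.56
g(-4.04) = -205.51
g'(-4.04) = 164.54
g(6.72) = 1398.21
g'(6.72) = 596.66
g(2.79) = 117.80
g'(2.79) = 116.73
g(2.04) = 49.65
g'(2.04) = 67.26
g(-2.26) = -31.00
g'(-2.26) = 44.21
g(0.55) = -0.57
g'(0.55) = 9.03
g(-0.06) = -3.05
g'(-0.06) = 0.56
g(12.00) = 7497.00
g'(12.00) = 1825.00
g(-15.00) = -12618.00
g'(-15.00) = 2581.00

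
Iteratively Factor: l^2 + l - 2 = (l + 2)*(l - 1)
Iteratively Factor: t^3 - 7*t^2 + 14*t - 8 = (t - 2)*(t^2 - 5*t + 4) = (t - 2)*(t - 1)*(t - 4)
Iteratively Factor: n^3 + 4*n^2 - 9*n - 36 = (n - 3)*(n^2 + 7*n + 12) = (n - 3)*(n + 4)*(n + 3)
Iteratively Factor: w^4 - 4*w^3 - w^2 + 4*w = (w - 4)*(w^3 - w) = (w - 4)*(w - 1)*(w^2 + w) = (w - 4)*(w - 1)*(w + 1)*(w)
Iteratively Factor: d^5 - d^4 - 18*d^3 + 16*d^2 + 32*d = (d - 4)*(d^4 + 3*d^3 - 6*d^2 - 8*d) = (d - 4)*(d + 1)*(d^3 + 2*d^2 - 8*d) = (d - 4)*(d - 2)*(d + 1)*(d^2 + 4*d) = d*(d - 4)*(d - 2)*(d + 1)*(d + 4)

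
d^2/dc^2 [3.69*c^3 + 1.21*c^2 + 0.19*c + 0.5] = 22.14*c + 2.42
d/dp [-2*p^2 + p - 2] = 1 - 4*p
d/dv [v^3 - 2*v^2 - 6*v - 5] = 3*v^2 - 4*v - 6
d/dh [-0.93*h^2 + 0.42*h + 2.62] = 0.42 - 1.86*h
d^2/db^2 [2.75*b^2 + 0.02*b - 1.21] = 5.50000000000000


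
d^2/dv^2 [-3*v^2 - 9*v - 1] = -6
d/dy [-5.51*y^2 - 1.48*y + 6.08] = -11.02*y - 1.48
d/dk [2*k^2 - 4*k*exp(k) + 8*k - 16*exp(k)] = -4*k*exp(k) + 4*k - 20*exp(k) + 8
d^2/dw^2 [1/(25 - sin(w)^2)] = 2*(2*sin(w)^4 + 47*sin(w)^2 - 25)/(sin(w)^2 - 25)^3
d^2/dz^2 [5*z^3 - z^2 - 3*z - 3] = 30*z - 2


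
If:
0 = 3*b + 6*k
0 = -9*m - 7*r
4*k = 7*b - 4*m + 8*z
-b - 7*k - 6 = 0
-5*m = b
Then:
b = 12/5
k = -6/5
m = -12/25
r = 108/175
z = -147/50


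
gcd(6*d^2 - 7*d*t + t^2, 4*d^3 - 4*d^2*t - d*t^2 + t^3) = -d + t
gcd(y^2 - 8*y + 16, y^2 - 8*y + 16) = y^2 - 8*y + 16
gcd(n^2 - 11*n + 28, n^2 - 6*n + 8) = n - 4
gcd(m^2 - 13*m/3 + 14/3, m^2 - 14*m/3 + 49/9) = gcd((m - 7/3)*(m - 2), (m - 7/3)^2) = m - 7/3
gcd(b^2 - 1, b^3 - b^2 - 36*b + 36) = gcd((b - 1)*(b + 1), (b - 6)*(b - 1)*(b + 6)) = b - 1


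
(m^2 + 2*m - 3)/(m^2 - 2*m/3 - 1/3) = 3*(m + 3)/(3*m + 1)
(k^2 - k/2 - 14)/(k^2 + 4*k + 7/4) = 2*(k - 4)/(2*k + 1)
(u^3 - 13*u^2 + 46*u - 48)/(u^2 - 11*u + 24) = u - 2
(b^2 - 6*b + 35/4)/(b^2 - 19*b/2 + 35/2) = (b - 7/2)/(b - 7)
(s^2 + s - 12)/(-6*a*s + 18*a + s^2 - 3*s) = (s + 4)/(-6*a + s)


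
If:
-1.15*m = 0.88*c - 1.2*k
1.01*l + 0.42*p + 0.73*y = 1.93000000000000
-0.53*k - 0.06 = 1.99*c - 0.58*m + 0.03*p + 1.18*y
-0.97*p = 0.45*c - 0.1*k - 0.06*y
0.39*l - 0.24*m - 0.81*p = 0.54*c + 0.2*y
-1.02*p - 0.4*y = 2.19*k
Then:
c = -0.79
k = -0.47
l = 0.62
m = 0.11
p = 0.41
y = 1.54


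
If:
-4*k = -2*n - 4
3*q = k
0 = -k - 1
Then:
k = -1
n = -4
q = -1/3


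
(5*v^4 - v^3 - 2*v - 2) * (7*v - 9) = 35*v^5 - 52*v^4 + 9*v^3 - 14*v^2 + 4*v + 18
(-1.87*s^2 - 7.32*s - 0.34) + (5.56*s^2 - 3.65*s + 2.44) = 3.69*s^2 - 10.97*s + 2.1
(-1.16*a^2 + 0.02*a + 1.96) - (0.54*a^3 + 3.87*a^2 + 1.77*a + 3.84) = -0.54*a^3 - 5.03*a^2 - 1.75*a - 1.88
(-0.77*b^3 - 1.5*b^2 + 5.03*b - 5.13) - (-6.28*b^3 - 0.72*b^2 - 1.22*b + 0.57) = 5.51*b^3 - 0.78*b^2 + 6.25*b - 5.7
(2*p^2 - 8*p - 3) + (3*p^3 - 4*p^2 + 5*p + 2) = 3*p^3 - 2*p^2 - 3*p - 1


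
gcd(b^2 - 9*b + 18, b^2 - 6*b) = b - 6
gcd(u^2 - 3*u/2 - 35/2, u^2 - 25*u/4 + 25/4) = u - 5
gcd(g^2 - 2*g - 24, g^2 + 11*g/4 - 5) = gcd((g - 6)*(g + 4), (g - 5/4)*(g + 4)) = g + 4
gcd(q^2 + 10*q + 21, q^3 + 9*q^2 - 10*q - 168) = q + 7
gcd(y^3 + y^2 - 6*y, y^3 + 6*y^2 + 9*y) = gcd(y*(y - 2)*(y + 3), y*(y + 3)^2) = y^2 + 3*y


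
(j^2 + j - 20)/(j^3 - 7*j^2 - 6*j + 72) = (j + 5)/(j^2 - 3*j - 18)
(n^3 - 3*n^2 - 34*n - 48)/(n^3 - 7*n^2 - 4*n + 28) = (n^2 - 5*n - 24)/(n^2 - 9*n + 14)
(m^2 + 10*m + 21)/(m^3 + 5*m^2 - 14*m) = (m + 3)/(m*(m - 2))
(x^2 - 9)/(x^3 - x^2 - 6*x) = (x + 3)/(x*(x + 2))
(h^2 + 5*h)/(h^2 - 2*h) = (h + 5)/(h - 2)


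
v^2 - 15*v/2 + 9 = (v - 6)*(v - 3/2)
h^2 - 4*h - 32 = (h - 8)*(h + 4)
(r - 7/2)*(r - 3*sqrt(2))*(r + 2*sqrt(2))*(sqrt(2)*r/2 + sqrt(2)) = sqrt(2)*r^4/2 - 3*sqrt(2)*r^3/4 - r^3 - 19*sqrt(2)*r^2/2 + 3*r^2/2 + 7*r + 9*sqrt(2)*r + 42*sqrt(2)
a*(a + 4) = a^2 + 4*a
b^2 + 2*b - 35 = (b - 5)*(b + 7)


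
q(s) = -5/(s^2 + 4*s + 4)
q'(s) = -5*(-2*s - 4)/(s^2 + 4*s + 4)^2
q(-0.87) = -3.92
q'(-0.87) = 6.93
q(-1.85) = -222.22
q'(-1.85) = 2962.96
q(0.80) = -0.64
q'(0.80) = 0.46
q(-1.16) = -7.09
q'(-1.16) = 16.87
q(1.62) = -0.38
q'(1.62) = 0.21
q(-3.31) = -2.91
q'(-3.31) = -4.45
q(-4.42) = -0.85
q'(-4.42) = -0.71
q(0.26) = -0.98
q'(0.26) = 0.87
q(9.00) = -0.04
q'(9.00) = 0.01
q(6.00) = -0.08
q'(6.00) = 0.02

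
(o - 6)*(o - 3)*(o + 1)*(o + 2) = o^4 - 6*o^3 - 7*o^2 + 36*o + 36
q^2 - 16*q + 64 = (q - 8)^2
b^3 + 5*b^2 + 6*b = b*(b + 2)*(b + 3)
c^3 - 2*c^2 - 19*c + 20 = (c - 5)*(c - 1)*(c + 4)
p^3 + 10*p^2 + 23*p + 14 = (p + 1)*(p + 2)*(p + 7)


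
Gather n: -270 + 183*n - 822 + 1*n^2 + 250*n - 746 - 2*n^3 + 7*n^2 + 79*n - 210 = -2*n^3 + 8*n^2 + 512*n - 2048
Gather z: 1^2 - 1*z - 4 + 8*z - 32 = 7*z - 35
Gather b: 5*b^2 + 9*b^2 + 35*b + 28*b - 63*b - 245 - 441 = 14*b^2 - 686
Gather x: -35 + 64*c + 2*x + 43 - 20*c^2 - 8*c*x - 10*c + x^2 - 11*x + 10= -20*c^2 + 54*c + x^2 + x*(-8*c - 9) + 18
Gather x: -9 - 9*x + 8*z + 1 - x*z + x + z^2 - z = x*(-z - 8) + z^2 + 7*z - 8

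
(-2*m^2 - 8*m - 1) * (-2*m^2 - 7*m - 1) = 4*m^4 + 30*m^3 + 60*m^2 + 15*m + 1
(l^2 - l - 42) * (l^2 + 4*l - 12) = l^4 + 3*l^3 - 58*l^2 - 156*l + 504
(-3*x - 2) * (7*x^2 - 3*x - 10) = -21*x^3 - 5*x^2 + 36*x + 20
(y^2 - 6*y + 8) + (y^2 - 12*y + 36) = 2*y^2 - 18*y + 44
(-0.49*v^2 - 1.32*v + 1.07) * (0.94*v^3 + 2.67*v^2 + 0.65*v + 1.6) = -0.4606*v^5 - 2.5491*v^4 - 2.8371*v^3 + 1.2149*v^2 - 1.4165*v + 1.712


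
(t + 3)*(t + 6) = t^2 + 9*t + 18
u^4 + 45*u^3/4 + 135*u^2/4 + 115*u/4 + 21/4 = (u + 1/4)*(u + 1)*(u + 3)*(u + 7)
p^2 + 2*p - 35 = (p - 5)*(p + 7)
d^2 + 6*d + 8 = (d + 2)*(d + 4)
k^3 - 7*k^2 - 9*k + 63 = (k - 7)*(k - 3)*(k + 3)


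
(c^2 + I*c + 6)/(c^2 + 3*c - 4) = (c^2 + I*c + 6)/(c^2 + 3*c - 4)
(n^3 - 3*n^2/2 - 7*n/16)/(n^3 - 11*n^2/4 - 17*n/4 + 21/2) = n*(4*n + 1)/(4*(n^2 - n - 6))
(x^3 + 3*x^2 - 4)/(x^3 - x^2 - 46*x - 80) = (x^2 + x - 2)/(x^2 - 3*x - 40)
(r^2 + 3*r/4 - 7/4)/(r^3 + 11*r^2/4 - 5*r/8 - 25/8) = 2*(4*r + 7)/(8*r^2 + 30*r + 25)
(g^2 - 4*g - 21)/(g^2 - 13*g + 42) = (g + 3)/(g - 6)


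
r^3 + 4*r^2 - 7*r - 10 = (r - 2)*(r + 1)*(r + 5)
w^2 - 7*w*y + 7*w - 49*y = (w + 7)*(w - 7*y)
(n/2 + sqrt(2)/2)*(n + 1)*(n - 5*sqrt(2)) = n^3/2 - 2*sqrt(2)*n^2 + n^2/2 - 5*n - 2*sqrt(2)*n - 5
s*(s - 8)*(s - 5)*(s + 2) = s^4 - 11*s^3 + 14*s^2 + 80*s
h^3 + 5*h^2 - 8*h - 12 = (h - 2)*(h + 1)*(h + 6)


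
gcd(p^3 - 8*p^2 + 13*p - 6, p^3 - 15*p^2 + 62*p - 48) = p^2 - 7*p + 6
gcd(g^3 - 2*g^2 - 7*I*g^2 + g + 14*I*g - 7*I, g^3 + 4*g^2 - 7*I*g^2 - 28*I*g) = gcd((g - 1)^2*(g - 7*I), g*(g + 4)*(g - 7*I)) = g - 7*I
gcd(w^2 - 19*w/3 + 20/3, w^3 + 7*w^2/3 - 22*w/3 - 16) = 1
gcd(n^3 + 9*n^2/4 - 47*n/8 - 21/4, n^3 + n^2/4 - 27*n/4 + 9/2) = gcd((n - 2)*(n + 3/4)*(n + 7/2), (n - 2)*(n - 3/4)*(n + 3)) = n - 2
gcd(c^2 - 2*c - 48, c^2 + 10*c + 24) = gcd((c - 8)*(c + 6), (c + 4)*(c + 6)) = c + 6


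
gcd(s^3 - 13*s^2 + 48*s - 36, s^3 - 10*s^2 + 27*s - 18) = s^2 - 7*s + 6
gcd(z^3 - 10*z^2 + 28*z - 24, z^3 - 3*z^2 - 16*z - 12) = z - 6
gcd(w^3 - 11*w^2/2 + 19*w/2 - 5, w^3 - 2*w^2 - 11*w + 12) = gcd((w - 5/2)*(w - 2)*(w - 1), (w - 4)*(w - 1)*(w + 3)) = w - 1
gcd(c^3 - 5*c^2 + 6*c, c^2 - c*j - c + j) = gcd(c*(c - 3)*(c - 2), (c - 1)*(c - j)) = 1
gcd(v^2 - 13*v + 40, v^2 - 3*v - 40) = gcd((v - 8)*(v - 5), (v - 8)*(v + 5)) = v - 8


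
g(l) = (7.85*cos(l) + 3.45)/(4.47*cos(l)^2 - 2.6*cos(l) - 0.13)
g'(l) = (8.94*sin(l)*cos(l) - 2.6*sin(l))*(7.85*cos(l) + 3.45)/(4.47*cos(l)^2 - 2.6*cos(l) - 0.13)^2 - 7.85*sin(l)/(4.47*cos(l)^2 - 2.6*cos(l) - 0.13) = (35.0895*cos(l)^2 + 30.843*cos(l) - 7.9495)*sin(l)/(19.9809*cos(l)^4 - 23.244*cos(l)^3 + 5.5978*cos(l)^2 + 0.676*cos(l) + 0.0169)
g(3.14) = -0.63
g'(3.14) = -0.00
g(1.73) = 5.59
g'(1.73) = -75.85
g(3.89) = -0.55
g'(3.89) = 0.46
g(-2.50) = -0.59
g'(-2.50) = 0.26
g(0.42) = 8.68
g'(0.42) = 13.49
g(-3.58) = -0.62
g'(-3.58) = -0.09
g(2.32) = -0.51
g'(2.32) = -0.67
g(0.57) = 11.84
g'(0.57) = 32.08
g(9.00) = -0.62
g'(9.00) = -0.08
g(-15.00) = -0.57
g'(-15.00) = 0.37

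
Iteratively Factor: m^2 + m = (m)*(m + 1)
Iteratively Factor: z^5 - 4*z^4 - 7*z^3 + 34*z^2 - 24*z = (z + 3)*(z^4 - 7*z^3 + 14*z^2 - 8*z) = (z - 4)*(z + 3)*(z^3 - 3*z^2 + 2*z) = (z - 4)*(z - 2)*(z + 3)*(z^2 - z) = (z - 4)*(z - 2)*(z - 1)*(z + 3)*(z)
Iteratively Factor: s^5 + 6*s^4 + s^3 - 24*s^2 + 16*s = (s)*(s^4 + 6*s^3 + s^2 - 24*s + 16) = s*(s + 4)*(s^3 + 2*s^2 - 7*s + 4) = s*(s - 1)*(s + 4)*(s^2 + 3*s - 4) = s*(s - 1)^2*(s + 4)*(s + 4)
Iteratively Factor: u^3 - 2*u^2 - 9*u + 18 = (u - 2)*(u^2 - 9) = (u - 2)*(u + 3)*(u - 3)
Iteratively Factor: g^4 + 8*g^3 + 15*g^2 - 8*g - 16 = (g + 1)*(g^3 + 7*g^2 + 8*g - 16) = (g - 1)*(g + 1)*(g^2 + 8*g + 16) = (g - 1)*(g + 1)*(g + 4)*(g + 4)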